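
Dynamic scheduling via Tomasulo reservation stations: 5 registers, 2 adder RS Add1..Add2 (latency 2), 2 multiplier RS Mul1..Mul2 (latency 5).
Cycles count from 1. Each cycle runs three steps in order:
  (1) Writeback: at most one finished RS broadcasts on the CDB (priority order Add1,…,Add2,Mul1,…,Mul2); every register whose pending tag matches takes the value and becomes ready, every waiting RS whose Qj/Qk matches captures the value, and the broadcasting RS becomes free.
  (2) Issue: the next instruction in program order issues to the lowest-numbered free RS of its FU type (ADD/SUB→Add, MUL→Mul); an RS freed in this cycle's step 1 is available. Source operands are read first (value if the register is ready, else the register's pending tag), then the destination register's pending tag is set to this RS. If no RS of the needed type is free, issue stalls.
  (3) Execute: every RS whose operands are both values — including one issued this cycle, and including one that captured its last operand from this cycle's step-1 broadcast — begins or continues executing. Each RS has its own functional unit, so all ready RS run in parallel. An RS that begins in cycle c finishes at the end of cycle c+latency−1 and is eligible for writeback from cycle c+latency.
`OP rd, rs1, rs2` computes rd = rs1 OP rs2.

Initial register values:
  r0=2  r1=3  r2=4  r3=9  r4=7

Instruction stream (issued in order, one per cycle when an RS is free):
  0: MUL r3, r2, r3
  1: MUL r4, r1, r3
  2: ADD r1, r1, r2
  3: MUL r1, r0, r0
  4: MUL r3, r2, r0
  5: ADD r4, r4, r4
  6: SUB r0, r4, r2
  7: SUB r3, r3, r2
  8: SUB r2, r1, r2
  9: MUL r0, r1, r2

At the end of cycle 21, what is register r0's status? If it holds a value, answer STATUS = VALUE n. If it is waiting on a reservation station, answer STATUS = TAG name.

cycle 1: issue MUL r3<-Mul1 // r0:2,r1:3,r2:4,r3:Mul1,r4:7
cycle 2: issue MUL r4<-Mul2 // r0:2,r1:3,r2:4,r3:Mul1,r4:Mul2
cycle 3: issue ADD r1<-Add1 // r0:2,r1:Add1,r2:4,r3:Mul1,r4:Mul2
cycle 4: stall // r0:2,r1:Add1,r2:4,r3:Mul1,r4:Mul2
cycle 5: CDB Add1=7; stall // r0:2,r1:7,r2:4,r3:Mul1,r4:Mul2
cycle 6: CDB Mul1=36; issue MUL r1<-Mul1 // r0:2,r1:Mul1,r2:4,r3:36,r4:Mul2
cycle 7: stall // r0:2,r1:Mul1,r2:4,r3:36,r4:Mul2
cycle 8: stall // r0:2,r1:Mul1,r2:4,r3:36,r4:Mul2
cycle 9: stall // r0:2,r1:Mul1,r2:4,r3:36,r4:Mul2
cycle 10: stall // r0:2,r1:Mul1,r2:4,r3:36,r4:Mul2
cycle 11: CDB Mul1=4; issue MUL r3<-Mul1 // r0:2,r1:4,r2:4,r3:Mul1,r4:Mul2
cycle 12: CDB Mul2=108; issue ADD r4<-Add1 // r0:2,r1:4,r2:4,r3:Mul1,r4:Add1
cycle 13: issue SUB r0<-Add2 // r0:Add2,r1:4,r2:4,r3:Mul1,r4:Add1
cycle 14: CDB Add1=216; issue SUB r3<-Add1 // r0:Add2,r1:4,r2:4,r3:Add1,r4:216
cycle 15: stall // r0:Add2,r1:4,r2:4,r3:Add1,r4:216
cycle 16: CDB Add2=212; issue SUB r2<-Add2 // r0:212,r1:4,r2:Add2,r3:Add1,r4:216
cycle 17: CDB Mul1=8; issue MUL r0<-Mul1 // r0:Mul1,r1:4,r2:Add2,r3:Add1,r4:216
cycle 18: CDB Add2=0 // r0:Mul1,r1:4,r2:0,r3:Add1,r4:216
cycle 19: CDB Add1=4 // r0:Mul1,r1:4,r2:0,r3:4,r4:216
cycle 20: - // r0:Mul1,r1:4,r2:0,r3:4,r4:216
cycle 21: - // r0:Mul1,r1:4,r2:0,r3:4,r4:216

STATUS = TAG Mul1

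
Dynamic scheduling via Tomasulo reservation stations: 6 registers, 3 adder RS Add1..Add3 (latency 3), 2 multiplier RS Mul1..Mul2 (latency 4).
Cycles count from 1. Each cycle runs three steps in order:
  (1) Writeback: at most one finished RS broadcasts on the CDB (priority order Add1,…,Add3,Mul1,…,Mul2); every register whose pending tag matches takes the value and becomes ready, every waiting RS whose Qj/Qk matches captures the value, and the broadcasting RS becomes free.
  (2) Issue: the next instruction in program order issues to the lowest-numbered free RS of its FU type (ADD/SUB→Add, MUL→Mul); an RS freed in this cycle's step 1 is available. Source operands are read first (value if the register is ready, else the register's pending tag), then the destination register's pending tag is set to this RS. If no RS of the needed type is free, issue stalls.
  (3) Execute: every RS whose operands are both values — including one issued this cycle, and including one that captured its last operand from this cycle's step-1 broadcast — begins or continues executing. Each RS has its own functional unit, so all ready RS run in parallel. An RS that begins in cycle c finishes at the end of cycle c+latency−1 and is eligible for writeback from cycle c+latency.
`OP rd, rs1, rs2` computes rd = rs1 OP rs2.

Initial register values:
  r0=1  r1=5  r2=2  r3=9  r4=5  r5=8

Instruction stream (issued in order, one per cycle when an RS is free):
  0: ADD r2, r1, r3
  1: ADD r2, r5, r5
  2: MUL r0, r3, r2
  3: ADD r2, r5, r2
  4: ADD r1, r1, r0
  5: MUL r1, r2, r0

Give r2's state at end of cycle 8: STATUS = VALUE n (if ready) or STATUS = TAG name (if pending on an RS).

cycle 1: issue ADD r2<-Add1 // r0:1,r1:5,r2:Add1,r3:9,r4:5,r5:8
cycle 2: issue ADD r2<-Add2 // r0:1,r1:5,r2:Add2,r3:9,r4:5,r5:8
cycle 3: issue MUL r0<-Mul1 // r0:Mul1,r1:5,r2:Add2,r3:9,r4:5,r5:8
cycle 4: CDB Add1=14; issue ADD r2<-Add1 // r0:Mul1,r1:5,r2:Add1,r3:9,r4:5,r5:8
cycle 5: CDB Add2=16; issue ADD r1<-Add2 // r0:Mul1,r1:Add2,r2:Add1,r3:9,r4:5,r5:8
cycle 6: issue MUL r1<-Mul2 // r0:Mul1,r1:Mul2,r2:Add1,r3:9,r4:5,r5:8
cycle 7: - // r0:Mul1,r1:Mul2,r2:Add1,r3:9,r4:5,r5:8
cycle 8: CDB Add1=24 // r0:Mul1,r1:Mul2,r2:24,r3:9,r4:5,r5:8

STATUS = VALUE 24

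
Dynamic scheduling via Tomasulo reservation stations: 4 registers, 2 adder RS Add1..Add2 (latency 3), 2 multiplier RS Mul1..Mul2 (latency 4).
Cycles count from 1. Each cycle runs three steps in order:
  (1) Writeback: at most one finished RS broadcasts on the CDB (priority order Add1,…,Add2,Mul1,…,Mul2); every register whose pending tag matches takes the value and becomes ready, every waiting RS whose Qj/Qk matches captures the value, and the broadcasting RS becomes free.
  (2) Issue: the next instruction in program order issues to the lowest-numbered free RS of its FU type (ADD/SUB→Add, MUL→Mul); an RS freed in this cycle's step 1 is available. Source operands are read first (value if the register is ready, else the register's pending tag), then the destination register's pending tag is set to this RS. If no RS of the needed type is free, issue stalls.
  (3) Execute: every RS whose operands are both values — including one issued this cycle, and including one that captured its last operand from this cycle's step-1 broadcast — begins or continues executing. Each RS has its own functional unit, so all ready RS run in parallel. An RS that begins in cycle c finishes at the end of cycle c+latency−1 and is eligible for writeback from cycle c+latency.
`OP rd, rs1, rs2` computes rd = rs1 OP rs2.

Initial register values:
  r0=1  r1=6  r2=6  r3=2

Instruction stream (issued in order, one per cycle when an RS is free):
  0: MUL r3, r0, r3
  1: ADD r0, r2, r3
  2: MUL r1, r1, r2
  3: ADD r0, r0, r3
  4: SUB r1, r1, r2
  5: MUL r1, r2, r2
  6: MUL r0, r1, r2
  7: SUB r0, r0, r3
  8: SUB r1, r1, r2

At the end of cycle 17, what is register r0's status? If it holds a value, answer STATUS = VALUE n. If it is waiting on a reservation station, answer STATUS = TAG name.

STATUS = TAG Add1

  c1: issue MUL r3<-Mul1  regs: r0:1,r1:6,r2:6,r3:Mul1
  c2: issue ADD r0<-Add1  regs: r0:Add1,r1:6,r2:6,r3:Mul1
  c3: issue MUL r1<-Mul2  regs: r0:Add1,r1:Mul2,r2:6,r3:Mul1
  c4: issue ADD r0<-Add2  regs: r0:Add2,r1:Mul2,r2:6,r3:Mul1
  c5: CDB Mul1=2; stall  regs: r0:Add2,r1:Mul2,r2:6,r3:2
  c6: stall  regs: r0:Add2,r1:Mul2,r2:6,r3:2
  c7: CDB Mul2=36; stall  regs: r0:Add2,r1:36,r2:6,r3:2
  c8: CDB Add1=8; issue SUB r1<-Add1  regs: r0:Add2,r1:Add1,r2:6,r3:2
  c9: issue MUL r1<-Mul1  regs: r0:Add2,r1:Mul1,r2:6,r3:2
  c10: issue MUL r0<-Mul2  regs: r0:Mul2,r1:Mul1,r2:6,r3:2
  c11: CDB Add1=30; issue SUB r0<-Add1  regs: r0:Add1,r1:Mul1,r2:6,r3:2
  c12: CDB Add2=10; issue SUB r1<-Add2  regs: r0:Add1,r1:Add2,r2:6,r3:2
  c13: CDB Mul1=36  regs: r0:Add1,r1:Add2,r2:6,r3:2
  c14: -  regs: r0:Add1,r1:Add2,r2:6,r3:2
  c15: -  regs: r0:Add1,r1:Add2,r2:6,r3:2
  c16: CDB Add2=30  regs: r0:Add1,r1:30,r2:6,r3:2
  c17: CDB Mul2=216  regs: r0:Add1,r1:30,r2:6,r3:2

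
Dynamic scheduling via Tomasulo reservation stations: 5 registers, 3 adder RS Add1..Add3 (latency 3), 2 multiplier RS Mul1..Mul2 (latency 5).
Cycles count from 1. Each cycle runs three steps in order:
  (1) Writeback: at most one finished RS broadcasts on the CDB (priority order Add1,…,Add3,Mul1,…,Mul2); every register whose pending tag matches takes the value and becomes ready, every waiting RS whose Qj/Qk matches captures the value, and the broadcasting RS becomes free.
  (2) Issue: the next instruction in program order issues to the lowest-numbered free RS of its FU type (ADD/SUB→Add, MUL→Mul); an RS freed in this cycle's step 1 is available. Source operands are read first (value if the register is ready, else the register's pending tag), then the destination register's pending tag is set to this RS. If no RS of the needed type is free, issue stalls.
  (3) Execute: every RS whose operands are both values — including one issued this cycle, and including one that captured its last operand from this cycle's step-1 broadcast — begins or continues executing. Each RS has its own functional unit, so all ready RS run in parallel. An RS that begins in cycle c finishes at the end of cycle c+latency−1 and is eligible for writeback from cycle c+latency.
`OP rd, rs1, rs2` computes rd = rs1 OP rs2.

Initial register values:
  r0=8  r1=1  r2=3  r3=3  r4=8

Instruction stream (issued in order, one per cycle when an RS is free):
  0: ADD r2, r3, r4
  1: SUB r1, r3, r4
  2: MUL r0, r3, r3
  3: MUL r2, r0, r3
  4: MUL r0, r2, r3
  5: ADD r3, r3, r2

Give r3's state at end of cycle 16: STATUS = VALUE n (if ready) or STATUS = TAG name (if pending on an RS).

STATUS = VALUE 30

cycle 1: issue ADD r2<-Add1 // r0:8,r1:1,r2:Add1,r3:3,r4:8
cycle 2: issue SUB r1<-Add2 // r0:8,r1:Add2,r2:Add1,r3:3,r4:8
cycle 3: issue MUL r0<-Mul1 // r0:Mul1,r1:Add2,r2:Add1,r3:3,r4:8
cycle 4: CDB Add1=11; issue MUL r2<-Mul2 // r0:Mul1,r1:Add2,r2:Mul2,r3:3,r4:8
cycle 5: CDB Add2=-5; stall // r0:Mul1,r1:-5,r2:Mul2,r3:3,r4:8
cycle 6: stall // r0:Mul1,r1:-5,r2:Mul2,r3:3,r4:8
cycle 7: stall // r0:Mul1,r1:-5,r2:Mul2,r3:3,r4:8
cycle 8: CDB Mul1=9; issue MUL r0<-Mul1 // r0:Mul1,r1:-5,r2:Mul2,r3:3,r4:8
cycle 9: issue ADD r3<-Add1 // r0:Mul1,r1:-5,r2:Mul2,r3:Add1,r4:8
cycle 10: - // r0:Mul1,r1:-5,r2:Mul2,r3:Add1,r4:8
cycle 11: - // r0:Mul1,r1:-5,r2:Mul2,r3:Add1,r4:8
cycle 12: - // r0:Mul1,r1:-5,r2:Mul2,r3:Add1,r4:8
cycle 13: CDB Mul2=27 // r0:Mul1,r1:-5,r2:27,r3:Add1,r4:8
cycle 14: - // r0:Mul1,r1:-5,r2:27,r3:Add1,r4:8
cycle 15: - // r0:Mul1,r1:-5,r2:27,r3:Add1,r4:8
cycle 16: CDB Add1=30 // r0:Mul1,r1:-5,r2:27,r3:30,r4:8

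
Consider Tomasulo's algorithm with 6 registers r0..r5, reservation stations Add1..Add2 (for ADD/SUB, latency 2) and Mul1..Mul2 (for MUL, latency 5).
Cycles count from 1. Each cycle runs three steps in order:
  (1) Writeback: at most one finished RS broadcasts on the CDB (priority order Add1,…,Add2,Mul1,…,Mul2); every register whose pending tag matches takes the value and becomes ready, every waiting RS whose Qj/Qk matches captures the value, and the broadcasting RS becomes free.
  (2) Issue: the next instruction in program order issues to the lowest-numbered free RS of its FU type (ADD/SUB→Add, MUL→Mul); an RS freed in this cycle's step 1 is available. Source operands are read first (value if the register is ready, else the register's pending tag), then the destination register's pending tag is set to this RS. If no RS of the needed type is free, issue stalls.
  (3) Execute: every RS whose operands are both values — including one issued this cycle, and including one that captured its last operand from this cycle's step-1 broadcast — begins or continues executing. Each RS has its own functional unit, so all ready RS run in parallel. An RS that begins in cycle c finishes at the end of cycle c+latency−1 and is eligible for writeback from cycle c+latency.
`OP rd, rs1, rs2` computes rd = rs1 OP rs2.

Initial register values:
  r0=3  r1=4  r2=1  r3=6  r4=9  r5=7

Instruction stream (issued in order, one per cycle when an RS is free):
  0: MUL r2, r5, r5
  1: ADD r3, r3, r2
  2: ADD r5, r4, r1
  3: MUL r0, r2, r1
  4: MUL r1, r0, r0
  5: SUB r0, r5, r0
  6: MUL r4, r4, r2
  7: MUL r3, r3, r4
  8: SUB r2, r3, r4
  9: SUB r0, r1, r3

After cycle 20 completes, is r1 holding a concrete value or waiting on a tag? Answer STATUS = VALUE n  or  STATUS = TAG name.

STATUS = VALUE 38416

c1: issue MUL r2<-Mul1 | r0:3,r1:4,r2:Mul1,r3:6,r4:9,r5:7
c2: issue ADD r3<-Add1 | r0:3,r1:4,r2:Mul1,r3:Add1,r4:9,r5:7
c3: issue ADD r5<-Add2 | r0:3,r1:4,r2:Mul1,r3:Add1,r4:9,r5:Add2
c4: issue MUL r0<-Mul2 | r0:Mul2,r1:4,r2:Mul1,r3:Add1,r4:9,r5:Add2
c5: CDB Add2=13; stall | r0:Mul2,r1:4,r2:Mul1,r3:Add1,r4:9,r5:13
c6: CDB Mul1=49; issue MUL r1<-Mul1 | r0:Mul2,r1:Mul1,r2:49,r3:Add1,r4:9,r5:13
c7: issue SUB r0<-Add2 | r0:Add2,r1:Mul1,r2:49,r3:Add1,r4:9,r5:13
c8: CDB Add1=55; stall | r0:Add2,r1:Mul1,r2:49,r3:55,r4:9,r5:13
c9: stall | r0:Add2,r1:Mul1,r2:49,r3:55,r4:9,r5:13
c10: stall | r0:Add2,r1:Mul1,r2:49,r3:55,r4:9,r5:13
c11: CDB Mul2=196; issue MUL r4<-Mul2 | r0:Add2,r1:Mul1,r2:49,r3:55,r4:Mul2,r5:13
c12: stall | r0:Add2,r1:Mul1,r2:49,r3:55,r4:Mul2,r5:13
c13: CDB Add2=-183; stall | r0:-183,r1:Mul1,r2:49,r3:55,r4:Mul2,r5:13
c14: stall | r0:-183,r1:Mul1,r2:49,r3:55,r4:Mul2,r5:13
c15: stall | r0:-183,r1:Mul1,r2:49,r3:55,r4:Mul2,r5:13
c16: CDB Mul1=38416; issue MUL r3<-Mul1 | r0:-183,r1:38416,r2:49,r3:Mul1,r4:Mul2,r5:13
c17: CDB Mul2=441; issue SUB r2<-Add1 | r0:-183,r1:38416,r2:Add1,r3:Mul1,r4:441,r5:13
c18: issue SUB r0<-Add2 | r0:Add2,r1:38416,r2:Add1,r3:Mul1,r4:441,r5:13
c19: - | r0:Add2,r1:38416,r2:Add1,r3:Mul1,r4:441,r5:13
c20: - | r0:Add2,r1:38416,r2:Add1,r3:Mul1,r4:441,r5:13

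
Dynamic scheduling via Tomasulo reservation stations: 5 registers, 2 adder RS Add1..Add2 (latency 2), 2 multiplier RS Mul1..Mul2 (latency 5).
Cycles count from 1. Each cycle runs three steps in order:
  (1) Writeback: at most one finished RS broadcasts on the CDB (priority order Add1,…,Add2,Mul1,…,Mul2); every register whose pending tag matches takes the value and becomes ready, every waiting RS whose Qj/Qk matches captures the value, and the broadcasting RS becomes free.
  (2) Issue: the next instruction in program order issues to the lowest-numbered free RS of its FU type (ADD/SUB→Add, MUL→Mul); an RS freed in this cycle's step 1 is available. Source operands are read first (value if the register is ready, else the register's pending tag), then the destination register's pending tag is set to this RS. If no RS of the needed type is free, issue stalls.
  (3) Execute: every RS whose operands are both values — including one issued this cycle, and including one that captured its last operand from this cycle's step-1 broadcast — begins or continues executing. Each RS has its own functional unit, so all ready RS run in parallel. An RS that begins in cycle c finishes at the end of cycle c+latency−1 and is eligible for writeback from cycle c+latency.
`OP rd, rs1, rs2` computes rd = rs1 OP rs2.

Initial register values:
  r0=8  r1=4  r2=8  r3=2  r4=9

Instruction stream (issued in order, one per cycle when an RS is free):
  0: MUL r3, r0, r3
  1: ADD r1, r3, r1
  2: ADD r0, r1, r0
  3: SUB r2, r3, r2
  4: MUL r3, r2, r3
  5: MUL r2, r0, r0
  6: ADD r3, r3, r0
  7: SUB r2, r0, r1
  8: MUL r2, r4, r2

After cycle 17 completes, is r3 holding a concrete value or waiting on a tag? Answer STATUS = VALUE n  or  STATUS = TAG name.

STATUS = VALUE 156

cycle 1: issue MUL r3<-Mul1 // r0:8,r1:4,r2:8,r3:Mul1,r4:9
cycle 2: issue ADD r1<-Add1 // r0:8,r1:Add1,r2:8,r3:Mul1,r4:9
cycle 3: issue ADD r0<-Add2 // r0:Add2,r1:Add1,r2:8,r3:Mul1,r4:9
cycle 4: stall // r0:Add2,r1:Add1,r2:8,r3:Mul1,r4:9
cycle 5: stall // r0:Add2,r1:Add1,r2:8,r3:Mul1,r4:9
cycle 6: CDB Mul1=16; stall // r0:Add2,r1:Add1,r2:8,r3:16,r4:9
cycle 7: stall // r0:Add2,r1:Add1,r2:8,r3:16,r4:9
cycle 8: CDB Add1=20; issue SUB r2<-Add1 // r0:Add2,r1:20,r2:Add1,r3:16,r4:9
cycle 9: issue MUL r3<-Mul1 // r0:Add2,r1:20,r2:Add1,r3:Mul1,r4:9
cycle 10: CDB Add1=8; issue MUL r2<-Mul2 // r0:Add2,r1:20,r2:Mul2,r3:Mul1,r4:9
cycle 11: CDB Add2=28; issue ADD r3<-Add1 // r0:28,r1:20,r2:Mul2,r3:Add1,r4:9
cycle 12: issue SUB r2<-Add2 // r0:28,r1:20,r2:Add2,r3:Add1,r4:9
cycle 13: stall // r0:28,r1:20,r2:Add2,r3:Add1,r4:9
cycle 14: CDB Add2=8; stall // r0:28,r1:20,r2:8,r3:Add1,r4:9
cycle 15: CDB Mul1=128; issue MUL r2<-Mul1 // r0:28,r1:20,r2:Mul1,r3:Add1,r4:9
cycle 16: CDB Mul2=784 // r0:28,r1:20,r2:Mul1,r3:Add1,r4:9
cycle 17: CDB Add1=156 // r0:28,r1:20,r2:Mul1,r3:156,r4:9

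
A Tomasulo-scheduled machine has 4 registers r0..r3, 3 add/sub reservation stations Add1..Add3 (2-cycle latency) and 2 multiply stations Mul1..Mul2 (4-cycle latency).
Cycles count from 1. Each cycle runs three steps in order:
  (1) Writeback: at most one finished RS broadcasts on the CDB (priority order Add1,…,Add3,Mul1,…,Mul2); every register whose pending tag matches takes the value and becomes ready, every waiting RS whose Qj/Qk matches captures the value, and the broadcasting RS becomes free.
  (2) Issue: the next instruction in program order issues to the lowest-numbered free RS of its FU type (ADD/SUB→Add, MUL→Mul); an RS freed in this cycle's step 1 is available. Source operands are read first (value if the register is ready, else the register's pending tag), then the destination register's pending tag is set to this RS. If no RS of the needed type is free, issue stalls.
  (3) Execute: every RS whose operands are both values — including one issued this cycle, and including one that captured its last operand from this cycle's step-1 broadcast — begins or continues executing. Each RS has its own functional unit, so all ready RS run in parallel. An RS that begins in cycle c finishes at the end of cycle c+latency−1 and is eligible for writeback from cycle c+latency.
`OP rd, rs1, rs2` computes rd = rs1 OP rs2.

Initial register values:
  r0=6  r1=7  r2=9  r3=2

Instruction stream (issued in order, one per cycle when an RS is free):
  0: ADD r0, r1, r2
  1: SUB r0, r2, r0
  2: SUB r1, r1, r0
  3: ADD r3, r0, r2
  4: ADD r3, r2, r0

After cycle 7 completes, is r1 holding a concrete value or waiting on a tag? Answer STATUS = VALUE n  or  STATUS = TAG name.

STATUS = VALUE 14

cycle 1: issue ADD r0<-Add1 // r0:Add1,r1:7,r2:9,r3:2
cycle 2: issue SUB r0<-Add2 // r0:Add2,r1:7,r2:9,r3:2
cycle 3: CDB Add1=16; issue SUB r1<-Add1 // r0:Add2,r1:Add1,r2:9,r3:2
cycle 4: issue ADD r3<-Add3 // r0:Add2,r1:Add1,r2:9,r3:Add3
cycle 5: CDB Add2=-7; issue ADD r3<-Add2 // r0:-7,r1:Add1,r2:9,r3:Add2
cycle 6: - // r0:-7,r1:Add1,r2:9,r3:Add2
cycle 7: CDB Add1=14 // r0:-7,r1:14,r2:9,r3:Add2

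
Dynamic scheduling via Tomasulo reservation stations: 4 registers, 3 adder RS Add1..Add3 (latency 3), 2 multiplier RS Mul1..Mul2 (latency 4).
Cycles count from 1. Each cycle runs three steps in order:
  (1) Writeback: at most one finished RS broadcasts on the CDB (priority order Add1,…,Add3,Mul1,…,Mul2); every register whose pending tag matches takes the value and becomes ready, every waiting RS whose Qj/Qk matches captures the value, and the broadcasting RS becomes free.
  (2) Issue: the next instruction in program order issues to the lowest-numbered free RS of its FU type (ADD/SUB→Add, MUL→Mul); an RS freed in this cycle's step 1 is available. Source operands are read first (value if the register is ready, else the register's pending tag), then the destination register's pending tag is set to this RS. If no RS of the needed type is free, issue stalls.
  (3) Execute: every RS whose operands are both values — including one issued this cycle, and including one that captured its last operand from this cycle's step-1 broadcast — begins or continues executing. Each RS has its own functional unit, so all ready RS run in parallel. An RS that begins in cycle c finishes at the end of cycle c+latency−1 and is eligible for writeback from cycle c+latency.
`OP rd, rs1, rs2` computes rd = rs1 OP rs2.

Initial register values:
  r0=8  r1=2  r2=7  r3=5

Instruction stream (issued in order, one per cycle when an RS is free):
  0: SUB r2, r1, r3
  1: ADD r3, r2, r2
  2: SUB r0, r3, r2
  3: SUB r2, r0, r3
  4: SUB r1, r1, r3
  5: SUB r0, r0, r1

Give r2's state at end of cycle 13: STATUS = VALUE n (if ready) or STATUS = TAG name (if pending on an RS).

STATUS = TAG Add1

cycle 1: issue SUB r2<-Add1 // r0:8,r1:2,r2:Add1,r3:5
cycle 2: issue ADD r3<-Add2 // r0:8,r1:2,r2:Add1,r3:Add2
cycle 3: issue SUB r0<-Add3 // r0:Add3,r1:2,r2:Add1,r3:Add2
cycle 4: CDB Add1=-3; issue SUB r2<-Add1 // r0:Add3,r1:2,r2:Add1,r3:Add2
cycle 5: stall // r0:Add3,r1:2,r2:Add1,r3:Add2
cycle 6: stall // r0:Add3,r1:2,r2:Add1,r3:Add2
cycle 7: CDB Add2=-6; issue SUB r1<-Add2 // r0:Add3,r1:Add2,r2:Add1,r3:-6
cycle 8: stall // r0:Add3,r1:Add2,r2:Add1,r3:-6
cycle 9: stall // r0:Add3,r1:Add2,r2:Add1,r3:-6
cycle 10: CDB Add2=8; issue SUB r0<-Add2 // r0:Add2,r1:8,r2:Add1,r3:-6
cycle 11: CDB Add3=-3 // r0:Add2,r1:8,r2:Add1,r3:-6
cycle 12: - // r0:Add2,r1:8,r2:Add1,r3:-6
cycle 13: - // r0:Add2,r1:8,r2:Add1,r3:-6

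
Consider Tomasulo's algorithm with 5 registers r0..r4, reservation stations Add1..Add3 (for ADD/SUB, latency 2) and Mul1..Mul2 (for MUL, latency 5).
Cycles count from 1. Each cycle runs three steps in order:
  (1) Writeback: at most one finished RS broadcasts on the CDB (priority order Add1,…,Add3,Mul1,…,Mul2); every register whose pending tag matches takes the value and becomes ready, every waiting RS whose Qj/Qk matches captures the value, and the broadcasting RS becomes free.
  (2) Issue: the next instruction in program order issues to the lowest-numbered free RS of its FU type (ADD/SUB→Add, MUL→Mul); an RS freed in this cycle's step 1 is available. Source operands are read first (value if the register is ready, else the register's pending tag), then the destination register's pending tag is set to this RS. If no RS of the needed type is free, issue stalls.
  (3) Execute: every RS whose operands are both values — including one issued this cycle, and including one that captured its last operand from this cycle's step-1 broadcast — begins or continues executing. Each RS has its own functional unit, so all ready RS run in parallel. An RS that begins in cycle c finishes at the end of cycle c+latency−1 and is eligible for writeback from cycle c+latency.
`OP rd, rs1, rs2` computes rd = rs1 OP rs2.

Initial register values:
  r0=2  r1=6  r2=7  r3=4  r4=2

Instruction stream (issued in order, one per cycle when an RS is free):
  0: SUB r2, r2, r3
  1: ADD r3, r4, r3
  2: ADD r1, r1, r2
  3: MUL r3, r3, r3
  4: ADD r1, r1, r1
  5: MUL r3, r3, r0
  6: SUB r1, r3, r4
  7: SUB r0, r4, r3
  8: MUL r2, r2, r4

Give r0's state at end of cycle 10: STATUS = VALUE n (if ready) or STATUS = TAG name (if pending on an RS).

c1: issue SUB r2<-Add1 | r0:2,r1:6,r2:Add1,r3:4,r4:2
c2: issue ADD r3<-Add2 | r0:2,r1:6,r2:Add1,r3:Add2,r4:2
c3: CDB Add1=3; issue ADD r1<-Add1 | r0:2,r1:Add1,r2:3,r3:Add2,r4:2
c4: CDB Add2=6; issue MUL r3<-Mul1 | r0:2,r1:Add1,r2:3,r3:Mul1,r4:2
c5: CDB Add1=9; issue ADD r1<-Add1 | r0:2,r1:Add1,r2:3,r3:Mul1,r4:2
c6: issue MUL r3<-Mul2 | r0:2,r1:Add1,r2:3,r3:Mul2,r4:2
c7: CDB Add1=18; issue SUB r1<-Add1 | r0:2,r1:Add1,r2:3,r3:Mul2,r4:2
c8: issue SUB r0<-Add2 | r0:Add2,r1:Add1,r2:3,r3:Mul2,r4:2
c9: CDB Mul1=36; issue MUL r2<-Mul1 | r0:Add2,r1:Add1,r2:Mul1,r3:Mul2,r4:2
c10: - | r0:Add2,r1:Add1,r2:Mul1,r3:Mul2,r4:2

STATUS = TAG Add2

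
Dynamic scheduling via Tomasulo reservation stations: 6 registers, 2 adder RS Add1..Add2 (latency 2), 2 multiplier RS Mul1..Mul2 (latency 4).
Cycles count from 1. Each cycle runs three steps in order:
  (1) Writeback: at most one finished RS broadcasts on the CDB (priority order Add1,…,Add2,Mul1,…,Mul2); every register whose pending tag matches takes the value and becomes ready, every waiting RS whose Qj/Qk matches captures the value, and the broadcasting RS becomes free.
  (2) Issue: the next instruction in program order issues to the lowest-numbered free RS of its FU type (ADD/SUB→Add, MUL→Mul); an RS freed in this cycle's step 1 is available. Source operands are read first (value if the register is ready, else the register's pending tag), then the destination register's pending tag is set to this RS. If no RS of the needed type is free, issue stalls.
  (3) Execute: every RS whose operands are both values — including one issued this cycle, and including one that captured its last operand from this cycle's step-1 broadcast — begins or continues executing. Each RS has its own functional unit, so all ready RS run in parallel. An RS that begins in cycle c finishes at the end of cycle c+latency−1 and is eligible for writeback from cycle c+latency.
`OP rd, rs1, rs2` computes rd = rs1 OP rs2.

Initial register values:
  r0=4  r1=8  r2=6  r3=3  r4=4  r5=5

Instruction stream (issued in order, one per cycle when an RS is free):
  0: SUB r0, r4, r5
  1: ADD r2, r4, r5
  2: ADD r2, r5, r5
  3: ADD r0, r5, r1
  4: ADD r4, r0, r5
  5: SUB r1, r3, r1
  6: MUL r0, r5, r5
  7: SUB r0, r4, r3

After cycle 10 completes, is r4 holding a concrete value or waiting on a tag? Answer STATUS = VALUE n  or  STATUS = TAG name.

STATUS = VALUE 18

c1: issue SUB r0<-Add1 | r0:Add1,r1:8,r2:6,r3:3,r4:4,r5:5
c2: issue ADD r2<-Add2 | r0:Add1,r1:8,r2:Add2,r3:3,r4:4,r5:5
c3: CDB Add1=-1; issue ADD r2<-Add1 | r0:-1,r1:8,r2:Add1,r3:3,r4:4,r5:5
c4: CDB Add2=9; issue ADD r0<-Add2 | r0:Add2,r1:8,r2:Add1,r3:3,r4:4,r5:5
c5: CDB Add1=10; issue ADD r4<-Add1 | r0:Add2,r1:8,r2:10,r3:3,r4:Add1,r5:5
c6: CDB Add2=13; issue SUB r1<-Add2 | r0:13,r1:Add2,r2:10,r3:3,r4:Add1,r5:5
c7: issue MUL r0<-Mul1 | r0:Mul1,r1:Add2,r2:10,r3:3,r4:Add1,r5:5
c8: CDB Add1=18; issue SUB r0<-Add1 | r0:Add1,r1:Add2,r2:10,r3:3,r4:18,r5:5
c9: CDB Add2=-5 | r0:Add1,r1:-5,r2:10,r3:3,r4:18,r5:5
c10: CDB Add1=15 | r0:15,r1:-5,r2:10,r3:3,r4:18,r5:5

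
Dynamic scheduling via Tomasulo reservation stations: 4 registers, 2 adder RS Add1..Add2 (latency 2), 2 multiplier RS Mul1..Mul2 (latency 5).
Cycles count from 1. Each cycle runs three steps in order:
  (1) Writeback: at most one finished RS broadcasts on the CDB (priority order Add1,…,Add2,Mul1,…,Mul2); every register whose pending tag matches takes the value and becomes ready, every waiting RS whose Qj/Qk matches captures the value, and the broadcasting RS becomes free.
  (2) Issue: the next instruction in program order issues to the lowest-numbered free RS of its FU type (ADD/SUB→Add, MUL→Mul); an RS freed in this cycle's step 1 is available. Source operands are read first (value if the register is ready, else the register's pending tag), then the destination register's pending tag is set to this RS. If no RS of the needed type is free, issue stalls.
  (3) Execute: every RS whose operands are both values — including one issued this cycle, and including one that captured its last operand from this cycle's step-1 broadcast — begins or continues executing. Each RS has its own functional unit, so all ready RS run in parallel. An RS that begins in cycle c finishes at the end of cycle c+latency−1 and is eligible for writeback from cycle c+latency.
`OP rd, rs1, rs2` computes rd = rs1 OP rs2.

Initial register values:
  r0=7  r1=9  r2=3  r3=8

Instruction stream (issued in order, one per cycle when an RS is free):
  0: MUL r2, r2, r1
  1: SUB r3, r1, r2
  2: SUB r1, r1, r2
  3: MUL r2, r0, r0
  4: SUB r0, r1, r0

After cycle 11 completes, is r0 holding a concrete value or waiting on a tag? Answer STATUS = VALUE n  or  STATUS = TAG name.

  c1: issue MUL r2<-Mul1  regs: r0:7,r1:9,r2:Mul1,r3:8
  c2: issue SUB r3<-Add1  regs: r0:7,r1:9,r2:Mul1,r3:Add1
  c3: issue SUB r1<-Add2  regs: r0:7,r1:Add2,r2:Mul1,r3:Add1
  c4: issue MUL r2<-Mul2  regs: r0:7,r1:Add2,r2:Mul2,r3:Add1
  c5: stall  regs: r0:7,r1:Add2,r2:Mul2,r3:Add1
  c6: CDB Mul1=27; stall  regs: r0:7,r1:Add2,r2:Mul2,r3:Add1
  c7: stall  regs: r0:7,r1:Add2,r2:Mul2,r3:Add1
  c8: CDB Add1=-18; issue SUB r0<-Add1  regs: r0:Add1,r1:Add2,r2:Mul2,r3:-18
  c9: CDB Add2=-18  regs: r0:Add1,r1:-18,r2:Mul2,r3:-18
  c10: CDB Mul2=49  regs: r0:Add1,r1:-18,r2:49,r3:-18
  c11: CDB Add1=-25  regs: r0:-25,r1:-18,r2:49,r3:-18

STATUS = VALUE -25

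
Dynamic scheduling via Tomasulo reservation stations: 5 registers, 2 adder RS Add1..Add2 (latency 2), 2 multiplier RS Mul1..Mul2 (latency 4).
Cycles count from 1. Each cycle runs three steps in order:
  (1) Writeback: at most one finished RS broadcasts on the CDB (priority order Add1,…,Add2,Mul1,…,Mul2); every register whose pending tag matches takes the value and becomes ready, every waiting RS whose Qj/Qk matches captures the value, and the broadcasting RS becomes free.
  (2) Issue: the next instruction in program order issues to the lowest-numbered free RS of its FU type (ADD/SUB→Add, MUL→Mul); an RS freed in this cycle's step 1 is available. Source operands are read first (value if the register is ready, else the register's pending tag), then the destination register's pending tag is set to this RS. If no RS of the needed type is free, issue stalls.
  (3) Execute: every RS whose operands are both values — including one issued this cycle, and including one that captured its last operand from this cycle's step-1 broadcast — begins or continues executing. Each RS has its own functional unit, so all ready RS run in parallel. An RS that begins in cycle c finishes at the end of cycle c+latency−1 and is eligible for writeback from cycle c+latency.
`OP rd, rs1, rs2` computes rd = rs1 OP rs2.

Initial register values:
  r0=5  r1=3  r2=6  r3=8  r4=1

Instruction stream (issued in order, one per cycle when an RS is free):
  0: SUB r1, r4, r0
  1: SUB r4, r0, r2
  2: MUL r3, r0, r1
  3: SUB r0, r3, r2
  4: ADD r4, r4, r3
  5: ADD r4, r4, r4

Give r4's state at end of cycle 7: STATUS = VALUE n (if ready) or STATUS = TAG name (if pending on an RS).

STATUS = TAG Add2

  c1: issue SUB r1<-Add1  regs: r0:5,r1:Add1,r2:6,r3:8,r4:1
  c2: issue SUB r4<-Add2  regs: r0:5,r1:Add1,r2:6,r3:8,r4:Add2
  c3: CDB Add1=-4; issue MUL r3<-Mul1  regs: r0:5,r1:-4,r2:6,r3:Mul1,r4:Add2
  c4: CDB Add2=-1; issue SUB r0<-Add1  regs: r0:Add1,r1:-4,r2:6,r3:Mul1,r4:-1
  c5: issue ADD r4<-Add2  regs: r0:Add1,r1:-4,r2:6,r3:Mul1,r4:Add2
  c6: stall  regs: r0:Add1,r1:-4,r2:6,r3:Mul1,r4:Add2
  c7: CDB Mul1=-20; stall  regs: r0:Add1,r1:-4,r2:6,r3:-20,r4:Add2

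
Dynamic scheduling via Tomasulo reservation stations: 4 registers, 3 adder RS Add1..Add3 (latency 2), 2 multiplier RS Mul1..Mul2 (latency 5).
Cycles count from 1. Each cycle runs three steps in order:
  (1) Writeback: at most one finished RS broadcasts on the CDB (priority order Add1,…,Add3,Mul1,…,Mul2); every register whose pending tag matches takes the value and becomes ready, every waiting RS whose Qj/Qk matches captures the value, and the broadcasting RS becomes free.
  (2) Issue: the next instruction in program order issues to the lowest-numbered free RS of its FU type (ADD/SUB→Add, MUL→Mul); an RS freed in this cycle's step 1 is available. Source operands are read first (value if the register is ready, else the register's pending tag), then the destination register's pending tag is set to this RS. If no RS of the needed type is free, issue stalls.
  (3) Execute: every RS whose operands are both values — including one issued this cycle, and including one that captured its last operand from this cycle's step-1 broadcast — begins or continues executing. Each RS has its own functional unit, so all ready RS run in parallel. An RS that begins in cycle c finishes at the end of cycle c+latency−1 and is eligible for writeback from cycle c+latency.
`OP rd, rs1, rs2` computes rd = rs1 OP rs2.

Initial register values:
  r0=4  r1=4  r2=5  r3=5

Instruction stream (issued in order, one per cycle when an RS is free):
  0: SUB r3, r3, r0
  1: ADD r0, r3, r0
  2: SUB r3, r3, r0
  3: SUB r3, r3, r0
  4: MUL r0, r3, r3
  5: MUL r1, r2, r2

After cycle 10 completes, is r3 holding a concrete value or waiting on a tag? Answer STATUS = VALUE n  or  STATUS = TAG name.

c1: issue SUB r3<-Add1 | r0:4,r1:4,r2:5,r3:Add1
c2: issue ADD r0<-Add2 | r0:Add2,r1:4,r2:5,r3:Add1
c3: CDB Add1=1; issue SUB r3<-Add1 | r0:Add2,r1:4,r2:5,r3:Add1
c4: issue SUB r3<-Add3 | r0:Add2,r1:4,r2:5,r3:Add3
c5: CDB Add2=5; issue MUL r0<-Mul1 | r0:Mul1,r1:4,r2:5,r3:Add3
c6: issue MUL r1<-Mul2 | r0:Mul1,r1:Mul2,r2:5,r3:Add3
c7: CDB Add1=-4 | r0:Mul1,r1:Mul2,r2:5,r3:Add3
c8: - | r0:Mul1,r1:Mul2,r2:5,r3:Add3
c9: CDB Add3=-9 | r0:Mul1,r1:Mul2,r2:5,r3:-9
c10: - | r0:Mul1,r1:Mul2,r2:5,r3:-9

STATUS = VALUE -9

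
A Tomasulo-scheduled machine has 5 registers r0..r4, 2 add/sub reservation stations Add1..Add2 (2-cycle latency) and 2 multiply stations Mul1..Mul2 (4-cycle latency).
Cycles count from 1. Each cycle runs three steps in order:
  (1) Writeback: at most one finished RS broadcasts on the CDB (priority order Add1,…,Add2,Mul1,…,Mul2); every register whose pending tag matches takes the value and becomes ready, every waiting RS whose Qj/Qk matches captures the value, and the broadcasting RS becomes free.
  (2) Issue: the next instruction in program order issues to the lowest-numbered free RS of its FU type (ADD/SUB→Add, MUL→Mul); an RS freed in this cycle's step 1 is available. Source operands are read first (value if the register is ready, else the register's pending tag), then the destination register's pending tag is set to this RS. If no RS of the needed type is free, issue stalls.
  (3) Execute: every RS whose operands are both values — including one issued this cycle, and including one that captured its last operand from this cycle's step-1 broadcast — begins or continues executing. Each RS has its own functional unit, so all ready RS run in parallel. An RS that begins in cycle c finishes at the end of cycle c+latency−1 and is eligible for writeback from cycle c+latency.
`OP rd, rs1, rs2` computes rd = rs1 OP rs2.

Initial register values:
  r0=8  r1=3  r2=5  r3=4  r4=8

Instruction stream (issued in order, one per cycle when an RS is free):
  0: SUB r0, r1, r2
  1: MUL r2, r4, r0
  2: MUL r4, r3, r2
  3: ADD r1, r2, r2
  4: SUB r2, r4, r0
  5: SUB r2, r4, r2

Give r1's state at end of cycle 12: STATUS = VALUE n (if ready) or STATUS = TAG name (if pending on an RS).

c1: issue SUB r0<-Add1 | r0:Add1,r1:3,r2:5,r3:4,r4:8
c2: issue MUL r2<-Mul1 | r0:Add1,r1:3,r2:Mul1,r3:4,r4:8
c3: CDB Add1=-2; issue MUL r4<-Mul2 | r0:-2,r1:3,r2:Mul1,r3:4,r4:Mul2
c4: issue ADD r1<-Add1 | r0:-2,r1:Add1,r2:Mul1,r3:4,r4:Mul2
c5: issue SUB r2<-Add2 | r0:-2,r1:Add1,r2:Add2,r3:4,r4:Mul2
c6: stall | r0:-2,r1:Add1,r2:Add2,r3:4,r4:Mul2
c7: CDB Mul1=-16; stall | r0:-2,r1:Add1,r2:Add2,r3:4,r4:Mul2
c8: stall | r0:-2,r1:Add1,r2:Add2,r3:4,r4:Mul2
c9: CDB Add1=-32; issue SUB r2<-Add1 | r0:-2,r1:-32,r2:Add1,r3:4,r4:Mul2
c10: - | r0:-2,r1:-32,r2:Add1,r3:4,r4:Mul2
c11: CDB Mul2=-64 | r0:-2,r1:-32,r2:Add1,r3:4,r4:-64
c12: - | r0:-2,r1:-32,r2:Add1,r3:4,r4:-64

STATUS = VALUE -32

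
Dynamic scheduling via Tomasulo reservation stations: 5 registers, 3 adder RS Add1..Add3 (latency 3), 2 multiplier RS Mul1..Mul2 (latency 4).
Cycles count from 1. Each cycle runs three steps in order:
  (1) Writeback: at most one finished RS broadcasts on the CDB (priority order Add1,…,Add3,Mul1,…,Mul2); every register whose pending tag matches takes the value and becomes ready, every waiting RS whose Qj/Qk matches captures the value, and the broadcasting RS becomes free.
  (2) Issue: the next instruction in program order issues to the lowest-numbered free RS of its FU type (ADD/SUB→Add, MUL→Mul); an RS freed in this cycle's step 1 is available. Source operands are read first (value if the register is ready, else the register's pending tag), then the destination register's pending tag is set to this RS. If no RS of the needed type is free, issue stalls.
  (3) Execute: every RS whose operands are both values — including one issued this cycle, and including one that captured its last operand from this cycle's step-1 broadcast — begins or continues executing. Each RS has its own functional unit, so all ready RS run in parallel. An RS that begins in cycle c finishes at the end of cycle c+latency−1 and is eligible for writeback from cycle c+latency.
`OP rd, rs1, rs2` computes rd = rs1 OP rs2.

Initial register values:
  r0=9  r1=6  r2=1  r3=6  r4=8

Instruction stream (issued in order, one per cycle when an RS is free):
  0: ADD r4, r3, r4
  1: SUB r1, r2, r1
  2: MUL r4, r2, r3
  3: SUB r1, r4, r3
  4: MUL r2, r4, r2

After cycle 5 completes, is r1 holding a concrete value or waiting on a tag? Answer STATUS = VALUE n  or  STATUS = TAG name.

cycle 1: issue ADD r4<-Add1 // r0:9,r1:6,r2:1,r3:6,r4:Add1
cycle 2: issue SUB r1<-Add2 // r0:9,r1:Add2,r2:1,r3:6,r4:Add1
cycle 3: issue MUL r4<-Mul1 // r0:9,r1:Add2,r2:1,r3:6,r4:Mul1
cycle 4: CDB Add1=14; issue SUB r1<-Add1 // r0:9,r1:Add1,r2:1,r3:6,r4:Mul1
cycle 5: CDB Add2=-5; issue MUL r2<-Mul2 // r0:9,r1:Add1,r2:Mul2,r3:6,r4:Mul1

STATUS = TAG Add1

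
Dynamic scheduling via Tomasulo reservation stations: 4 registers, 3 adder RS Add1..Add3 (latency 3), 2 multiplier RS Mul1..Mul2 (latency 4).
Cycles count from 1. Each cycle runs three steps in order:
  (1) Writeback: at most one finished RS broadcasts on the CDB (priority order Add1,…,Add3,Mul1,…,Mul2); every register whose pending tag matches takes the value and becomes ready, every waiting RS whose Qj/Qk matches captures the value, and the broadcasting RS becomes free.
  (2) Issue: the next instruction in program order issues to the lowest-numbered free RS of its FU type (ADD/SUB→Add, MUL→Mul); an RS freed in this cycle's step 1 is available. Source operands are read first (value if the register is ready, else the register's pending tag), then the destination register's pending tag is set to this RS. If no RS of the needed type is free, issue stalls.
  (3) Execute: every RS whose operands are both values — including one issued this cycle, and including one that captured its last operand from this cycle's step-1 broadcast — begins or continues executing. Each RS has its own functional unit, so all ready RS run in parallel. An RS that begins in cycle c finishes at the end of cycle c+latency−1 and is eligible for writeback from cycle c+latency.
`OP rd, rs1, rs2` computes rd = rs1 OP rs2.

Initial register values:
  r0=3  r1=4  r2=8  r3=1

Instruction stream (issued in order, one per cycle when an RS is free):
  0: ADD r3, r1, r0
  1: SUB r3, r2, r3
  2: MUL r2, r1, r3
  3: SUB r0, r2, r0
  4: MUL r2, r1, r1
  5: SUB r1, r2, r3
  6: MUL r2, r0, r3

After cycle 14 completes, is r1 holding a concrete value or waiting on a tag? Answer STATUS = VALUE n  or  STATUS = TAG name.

STATUS = VALUE 15

cycle 1: issue ADD r3<-Add1 // r0:3,r1:4,r2:8,r3:Add1
cycle 2: issue SUB r3<-Add2 // r0:3,r1:4,r2:8,r3:Add2
cycle 3: issue MUL r2<-Mul1 // r0:3,r1:4,r2:Mul1,r3:Add2
cycle 4: CDB Add1=7; issue SUB r0<-Add1 // r0:Add1,r1:4,r2:Mul1,r3:Add2
cycle 5: issue MUL r2<-Mul2 // r0:Add1,r1:4,r2:Mul2,r3:Add2
cycle 6: issue SUB r1<-Add3 // r0:Add1,r1:Add3,r2:Mul2,r3:Add2
cycle 7: CDB Add2=1; stall // r0:Add1,r1:Add3,r2:Mul2,r3:1
cycle 8: stall // r0:Add1,r1:Add3,r2:Mul2,r3:1
cycle 9: CDB Mul2=16; issue MUL r2<-Mul2 // r0:Add1,r1:Add3,r2:Mul2,r3:1
cycle 10: - // r0:Add1,r1:Add3,r2:Mul2,r3:1
cycle 11: CDB Mul1=4 // r0:Add1,r1:Add3,r2:Mul2,r3:1
cycle 12: CDB Add3=15 // r0:Add1,r1:15,r2:Mul2,r3:1
cycle 13: - // r0:Add1,r1:15,r2:Mul2,r3:1
cycle 14: CDB Add1=1 // r0:1,r1:15,r2:Mul2,r3:1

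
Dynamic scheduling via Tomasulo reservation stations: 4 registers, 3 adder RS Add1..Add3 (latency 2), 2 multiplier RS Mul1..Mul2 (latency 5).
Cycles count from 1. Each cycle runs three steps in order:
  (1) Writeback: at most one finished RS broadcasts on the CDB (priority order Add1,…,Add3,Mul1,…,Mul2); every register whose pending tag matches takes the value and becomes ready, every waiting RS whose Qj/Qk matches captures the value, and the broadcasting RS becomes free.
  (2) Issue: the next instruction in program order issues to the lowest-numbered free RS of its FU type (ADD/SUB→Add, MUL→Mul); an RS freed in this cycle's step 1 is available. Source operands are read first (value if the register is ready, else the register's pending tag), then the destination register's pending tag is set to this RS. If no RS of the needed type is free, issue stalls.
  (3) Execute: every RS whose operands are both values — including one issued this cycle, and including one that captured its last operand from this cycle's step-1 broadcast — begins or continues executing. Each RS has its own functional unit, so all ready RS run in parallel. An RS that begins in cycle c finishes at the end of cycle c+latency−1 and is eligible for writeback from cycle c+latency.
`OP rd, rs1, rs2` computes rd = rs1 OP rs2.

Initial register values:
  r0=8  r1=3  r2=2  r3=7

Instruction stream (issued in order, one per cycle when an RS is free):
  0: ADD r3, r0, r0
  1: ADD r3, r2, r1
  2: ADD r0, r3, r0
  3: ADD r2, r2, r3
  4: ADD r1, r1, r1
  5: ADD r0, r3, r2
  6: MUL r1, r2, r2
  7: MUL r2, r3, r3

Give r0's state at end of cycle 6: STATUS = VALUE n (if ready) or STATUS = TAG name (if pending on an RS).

STATUS = TAG Add1

  c1: issue ADD r3<-Add1  regs: r0:8,r1:3,r2:2,r3:Add1
  c2: issue ADD r3<-Add2  regs: r0:8,r1:3,r2:2,r3:Add2
  c3: CDB Add1=16; issue ADD r0<-Add1  regs: r0:Add1,r1:3,r2:2,r3:Add2
  c4: CDB Add2=5; issue ADD r2<-Add2  regs: r0:Add1,r1:3,r2:Add2,r3:5
  c5: issue ADD r1<-Add3  regs: r0:Add1,r1:Add3,r2:Add2,r3:5
  c6: CDB Add1=13; issue ADD r0<-Add1  regs: r0:Add1,r1:Add3,r2:Add2,r3:5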